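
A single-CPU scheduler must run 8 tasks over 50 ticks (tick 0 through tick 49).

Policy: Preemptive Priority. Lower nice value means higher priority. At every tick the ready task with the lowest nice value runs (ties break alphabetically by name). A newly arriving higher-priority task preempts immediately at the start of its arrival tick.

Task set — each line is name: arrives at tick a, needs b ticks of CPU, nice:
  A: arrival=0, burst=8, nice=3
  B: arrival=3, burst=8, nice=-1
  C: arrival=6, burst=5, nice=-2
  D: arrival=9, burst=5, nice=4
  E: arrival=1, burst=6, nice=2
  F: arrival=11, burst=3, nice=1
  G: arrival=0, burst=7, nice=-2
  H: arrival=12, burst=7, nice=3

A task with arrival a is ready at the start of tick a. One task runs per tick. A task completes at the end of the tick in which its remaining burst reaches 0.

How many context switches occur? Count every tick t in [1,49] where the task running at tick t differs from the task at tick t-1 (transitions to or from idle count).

t=0: ready={A,G} → run G
t=1: ready={A,E,G} → run G
t=2: ready={A,E,G} → run G
t=3: ready={A,B,E,G} → run G
t=4: ready={A,B,E,G} → run G
t=5: ready={A,B,E,G} → run G
t=6: ready={A,B,C,E,G} → run C
t=7: ready={A,B,C,E,G} → run C
t=8: ready={A,B,C,E,G} → run C
t=9: ready={A,B,C,D,E,G} → run C
t=10: ready={A,B,C,D,E,G} → run C
t=11: ready={A,B,D,E,F,G} → run G
t=12: ready={A,B,D,E,F,H} → run B
t=13: ready={A,B,D,E,F,H} → run B
t=14: ready={A,B,D,E,F,H} → run B
t=15: ready={A,B,D,E,F,H} → run B
t=16: ready={A,B,D,E,F,H} → run B
t=17: ready={A,B,D,E,F,H} → run B
t=18: ready={A,B,D,E,F,H} → run B
t=19: ready={A,B,D,E,F,H} → run B
t=20: ready={A,D,E,F,H} → run F
t=21: ready={A,D,E,F,H} → run F
t=22: ready={A,D,E,F,H} → run F
t=23: ready={A,D,E,H} → run E
t=24: ready={A,D,E,H} → run E
t=25: ready={A,D,E,H} → run E
t=26: ready={A,D,E,H} → run E
t=27: ready={A,D,E,H} → run E
t=28: ready={A,D,E,H} → run E
t=29: ready={A,D,H} → run A
t=30: ready={A,D,H} → run A
t=31: ready={A,D,H} → run A
t=32: ready={A,D,H} → run A
t=33: ready={A,D,H} → run A
t=34: ready={A,D,H} → run A
t=35: ready={A,D,H} → run A
t=36: ready={A,D,H} → run A
t=37: ready={D,H} → run H
t=38: ready={D,H} → run H
t=39: ready={D,H} → run H
t=40: ready={D,H} → run H
t=41: ready={D,H} → run H
t=42: ready={D,H} → run H
t=43: ready={D,H} → run H
t=44: ready={D} → run D
t=45: ready={D} → run D
t=46: ready={D} → run D
t=47: ready={D} → run D
t=48: ready={D} → run D
t=49: (idle)

context switches = 9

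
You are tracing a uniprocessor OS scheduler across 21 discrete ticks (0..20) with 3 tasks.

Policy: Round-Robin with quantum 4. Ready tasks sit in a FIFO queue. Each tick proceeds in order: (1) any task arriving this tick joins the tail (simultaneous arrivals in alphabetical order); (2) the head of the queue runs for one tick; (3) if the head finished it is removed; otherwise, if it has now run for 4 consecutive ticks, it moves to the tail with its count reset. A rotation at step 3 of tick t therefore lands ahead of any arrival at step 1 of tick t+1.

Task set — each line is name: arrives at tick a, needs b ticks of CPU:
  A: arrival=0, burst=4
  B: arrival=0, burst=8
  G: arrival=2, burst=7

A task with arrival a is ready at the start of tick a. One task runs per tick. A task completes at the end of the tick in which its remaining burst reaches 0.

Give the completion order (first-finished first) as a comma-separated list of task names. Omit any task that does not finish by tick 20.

completion order = A, B, G

t=0: queue=[A,B] q_used=0 → run A
t=1: queue=[A,B] q_used=1 → run A
t=2: queue=[A,B,G] q_used=2 → run A
t=3: queue=[A,B,G] q_used=3 → run A
t=4: queue=[B,G] q_used=0 → run B
t=5: queue=[B,G] q_used=1 → run B
t=6: queue=[B,G] q_used=2 → run B
t=7: queue=[B,G] q_used=3 → run B
t=8: queue=[G,B] q_used=0 → run G
t=9: queue=[G,B] q_used=1 → run G
t=10: queue=[G,B] q_used=2 → run G
t=11: queue=[G,B] q_used=3 → run G
t=12: queue=[B,G] q_used=0 → run B
t=13: queue=[B,G] q_used=1 → run B
t=14: queue=[B,G] q_used=2 → run B
t=15: queue=[B,G] q_used=3 → run B
t=16: queue=[G] q_used=0 → run G
t=17: queue=[G] q_used=1 → run G
t=18: queue=[G] q_used=2 → run G
t=19: (idle)
t=20: (idle)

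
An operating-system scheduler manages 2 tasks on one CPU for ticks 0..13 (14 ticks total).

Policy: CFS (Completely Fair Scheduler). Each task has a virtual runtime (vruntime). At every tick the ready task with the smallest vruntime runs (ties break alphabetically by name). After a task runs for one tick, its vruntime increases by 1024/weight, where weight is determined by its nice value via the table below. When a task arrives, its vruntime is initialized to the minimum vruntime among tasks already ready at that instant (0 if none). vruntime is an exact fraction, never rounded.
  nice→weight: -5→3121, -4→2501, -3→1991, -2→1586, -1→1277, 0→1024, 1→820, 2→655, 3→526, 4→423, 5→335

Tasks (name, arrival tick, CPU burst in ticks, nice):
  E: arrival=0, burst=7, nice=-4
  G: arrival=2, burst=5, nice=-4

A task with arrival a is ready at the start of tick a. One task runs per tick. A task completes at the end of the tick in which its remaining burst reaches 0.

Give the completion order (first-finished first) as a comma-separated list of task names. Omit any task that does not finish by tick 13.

completion order = E, G

t=0: vr[E=0] → run E
t=1: vr[E=1024/2501] → run E
t=2: vr[E=2048/2501 G=2048/2501] → run E
t=3: vr[E=3072/2501 G=2048/2501] → run G
t=4: vr[E=3072/2501 G=3072/2501] → run E
t=5: vr[E=4096/2501 G=3072/2501] → run G
t=6: vr[E=4096/2501 G=4096/2501] → run E
t=7: vr[E=5120/2501 G=4096/2501] → run G
t=8: vr[E=5120/2501 G=5120/2501] → run E
t=9: vr[E=6144/2501 G=5120/2501] → run G
t=10: vr[E=6144/2501 G=6144/2501] → run E
t=11: vr[G=6144/2501] → run G
t=12: (idle)
t=13: (idle)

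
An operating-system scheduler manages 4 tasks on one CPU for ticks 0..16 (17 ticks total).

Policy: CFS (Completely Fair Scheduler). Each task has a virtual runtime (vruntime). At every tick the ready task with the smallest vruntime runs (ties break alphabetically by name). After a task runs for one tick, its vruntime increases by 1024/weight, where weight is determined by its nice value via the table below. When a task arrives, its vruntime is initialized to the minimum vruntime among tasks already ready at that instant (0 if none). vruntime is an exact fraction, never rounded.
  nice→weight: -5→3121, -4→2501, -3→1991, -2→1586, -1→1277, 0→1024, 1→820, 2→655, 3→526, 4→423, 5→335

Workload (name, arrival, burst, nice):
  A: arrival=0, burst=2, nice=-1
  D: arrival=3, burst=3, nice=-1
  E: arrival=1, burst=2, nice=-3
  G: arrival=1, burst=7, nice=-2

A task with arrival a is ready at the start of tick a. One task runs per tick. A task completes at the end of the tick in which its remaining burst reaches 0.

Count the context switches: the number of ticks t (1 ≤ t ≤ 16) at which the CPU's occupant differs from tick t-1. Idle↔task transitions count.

t=0: vr[A=0] → run A
t=1: vr[A=1024/1277 E=1024/1277 G=1024/1277] → run A
t=2: vr[E=1024/1277 G=1024/1277] → run E
t=3: vr[D=1024/1277 E=3346432/2542507 G=1024/1277] → run D
t=4: vr[D=2048/1277 E=3346432/2542507 G=1024/1277] → run G
t=5: vr[D=2048/1277 E=3346432/2542507 G=1465856/1012661] → run E
t=6: vr[D=2048/1277 G=1465856/1012661] → run G
t=7: vr[D=2048/1277 G=2119680/1012661] → run D
t=8: vr[D=3072/1277 G=2119680/1012661] → run G
t=9: vr[D=3072/1277 G=2773504/1012661] → run D
t=10: vr[G=2773504/1012661] → run G
t=11: vr[G=3427328/1012661] → run G
t=12: vr[G=4081152/1012661] → run G
t=13: vr[G=4734976/1012661] → run G
t=14: (idle)
t=15: (idle)
t=16: (idle)

context switches = 10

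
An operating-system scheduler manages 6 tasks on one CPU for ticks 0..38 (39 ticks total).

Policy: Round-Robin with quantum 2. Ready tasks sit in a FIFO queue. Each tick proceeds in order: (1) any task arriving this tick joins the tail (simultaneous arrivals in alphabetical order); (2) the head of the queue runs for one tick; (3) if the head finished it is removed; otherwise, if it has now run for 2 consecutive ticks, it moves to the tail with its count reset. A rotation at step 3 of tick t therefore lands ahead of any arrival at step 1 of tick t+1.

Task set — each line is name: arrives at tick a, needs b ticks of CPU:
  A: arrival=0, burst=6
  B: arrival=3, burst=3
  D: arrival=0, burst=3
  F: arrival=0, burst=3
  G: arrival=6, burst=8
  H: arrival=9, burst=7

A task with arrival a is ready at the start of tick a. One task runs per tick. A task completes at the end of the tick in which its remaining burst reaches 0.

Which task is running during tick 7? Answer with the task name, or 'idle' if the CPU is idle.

running at tick 7 = A

t=0: queue=[A,D,F] q_used=0 → run A
t=1: queue=[A,D,F] q_used=1 → run A
t=2: queue=[D,F,A] q_used=0 → run D
t=3: queue=[D,F,A,B] q_used=1 → run D
t=4: queue=[F,A,B,D] q_used=0 → run F
t=5: queue=[F,A,B,D] q_used=1 → run F
t=6: queue=[A,B,D,F,G] q_used=0 → run A
t=7: queue=[A,B,D,F,G] q_used=1 → run A
t=8: queue=[B,D,F,G,A] q_used=0 → run B
t=9: queue=[B,D,F,G,A,H] q_used=1 → run B
t=10: queue=[D,F,G,A,H,B] q_used=0 → run D
t=11: queue=[F,G,A,H,B] q_used=0 → run F
t=12: queue=[G,A,H,B] q_used=0 → run G
t=13: queue=[G,A,H,B] q_used=1 → run G
t=14: queue=[A,H,B,G] q_used=0 → run A
t=15: queue=[A,H,B,G] q_used=1 → run A
t=16: queue=[H,B,G] q_used=0 → run H
t=17: queue=[H,B,G] q_used=1 → run H
t=18: queue=[B,G,H] q_used=0 → run B
t=19: queue=[G,H] q_used=0 → run G
t=20: queue=[G,H] q_used=1 → run G
t=21: queue=[H,G] q_used=0 → run H
t=22: queue=[H,G] q_used=1 → run H
t=23: queue=[G,H] q_used=0 → run G
t=24: queue=[G,H] q_used=1 → run G
t=25: queue=[H,G] q_used=0 → run H
t=26: queue=[H,G] q_used=1 → run H
t=27: queue=[G,H] q_used=0 → run G
t=28: queue=[G,H] q_used=1 → run G
t=29: queue=[H] q_used=0 → run H
t=30: (idle)
t=31: (idle)
t=32: (idle)
t=33: (idle)
t=34: (idle)
t=35: (idle)
t=36: (idle)
t=37: (idle)
t=38: (idle)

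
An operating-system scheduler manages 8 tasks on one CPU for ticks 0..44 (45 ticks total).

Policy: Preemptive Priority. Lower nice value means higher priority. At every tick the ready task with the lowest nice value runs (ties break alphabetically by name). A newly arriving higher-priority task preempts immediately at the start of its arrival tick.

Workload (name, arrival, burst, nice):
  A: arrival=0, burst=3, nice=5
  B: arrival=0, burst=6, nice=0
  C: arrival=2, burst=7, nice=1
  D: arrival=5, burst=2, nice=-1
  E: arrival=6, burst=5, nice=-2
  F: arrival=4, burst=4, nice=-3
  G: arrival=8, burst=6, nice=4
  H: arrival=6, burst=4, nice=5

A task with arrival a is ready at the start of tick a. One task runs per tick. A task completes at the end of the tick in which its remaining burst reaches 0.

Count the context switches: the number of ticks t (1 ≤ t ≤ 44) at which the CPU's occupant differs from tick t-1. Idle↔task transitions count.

context switches = 9

t=0: ready={A,B} → run B
t=1: ready={A,B} → run B
t=2: ready={A,B,C} → run B
t=3: ready={A,B,C} → run B
t=4: ready={A,B,C,F} → run F
t=5: ready={A,B,C,D,F} → run F
t=6: ready={A,B,C,D,E,F,H} → run F
t=7: ready={A,B,C,D,E,F,H} → run F
t=8: ready={A,B,C,D,E,G,H} → run E
t=9: ready={A,B,C,D,E,G,H} → run E
t=10: ready={A,B,C,D,E,G,H} → run E
t=11: ready={A,B,C,D,E,G,H} → run E
t=12: ready={A,B,C,D,E,G,H} → run E
t=13: ready={A,B,C,D,G,H} → run D
t=14: ready={A,B,C,D,G,H} → run D
t=15: ready={A,B,C,G,H} → run B
t=16: ready={A,B,C,G,H} → run B
t=17: ready={A,C,G,H} → run C
t=18: ready={A,C,G,H} → run C
t=19: ready={A,C,G,H} → run C
t=20: ready={A,C,G,H} → run C
t=21: ready={A,C,G,H} → run C
t=22: ready={A,C,G,H} → run C
t=23: ready={A,C,G,H} → run C
t=24: ready={A,G,H} → run G
t=25: ready={A,G,H} → run G
t=26: ready={A,G,H} → run G
t=27: ready={A,G,H} → run G
t=28: ready={A,G,H} → run G
t=29: ready={A,G,H} → run G
t=30: ready={A,H} → run A
t=31: ready={A,H} → run A
t=32: ready={A,H} → run A
t=33: ready={H} → run H
t=34: ready={H} → run H
t=35: ready={H} → run H
t=36: ready={H} → run H
t=37: (idle)
t=38: (idle)
t=39: (idle)
t=40: (idle)
t=41: (idle)
t=42: (idle)
t=43: (idle)
t=44: (idle)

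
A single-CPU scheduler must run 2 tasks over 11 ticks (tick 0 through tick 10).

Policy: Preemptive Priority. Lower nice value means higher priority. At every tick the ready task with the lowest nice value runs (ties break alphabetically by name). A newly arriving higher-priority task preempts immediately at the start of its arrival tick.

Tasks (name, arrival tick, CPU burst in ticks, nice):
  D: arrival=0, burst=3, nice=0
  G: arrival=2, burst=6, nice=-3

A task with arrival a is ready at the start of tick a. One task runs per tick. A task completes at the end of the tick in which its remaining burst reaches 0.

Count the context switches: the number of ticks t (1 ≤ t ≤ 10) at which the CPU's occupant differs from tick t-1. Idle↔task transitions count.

context switches = 3

t=0: ready={D} → run D
t=1: ready={D} → run D
t=2: ready={D,G} → run G
t=3: ready={D,G} → run G
t=4: ready={D,G} → run G
t=5: ready={D,G} → run G
t=6: ready={D,G} → run G
t=7: ready={D,G} → run G
t=8: ready={D} → run D
t=9: (idle)
t=10: (idle)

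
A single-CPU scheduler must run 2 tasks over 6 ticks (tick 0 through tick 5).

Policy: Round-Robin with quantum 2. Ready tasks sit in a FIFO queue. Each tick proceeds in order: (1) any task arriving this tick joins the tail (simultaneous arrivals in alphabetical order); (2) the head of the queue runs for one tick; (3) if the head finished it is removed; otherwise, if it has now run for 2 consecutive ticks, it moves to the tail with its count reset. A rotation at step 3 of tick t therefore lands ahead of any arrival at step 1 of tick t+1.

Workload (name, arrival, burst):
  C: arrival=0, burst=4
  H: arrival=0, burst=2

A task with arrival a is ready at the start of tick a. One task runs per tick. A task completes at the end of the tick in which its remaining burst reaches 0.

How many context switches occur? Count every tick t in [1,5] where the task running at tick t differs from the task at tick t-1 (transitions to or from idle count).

t=0: queue=[C,H] q_used=0 → run C
t=1: queue=[C,H] q_used=1 → run C
t=2: queue=[H,C] q_used=0 → run H
t=3: queue=[H,C] q_used=1 → run H
t=4: queue=[C] q_used=0 → run C
t=5: queue=[C] q_used=1 → run C

context switches = 2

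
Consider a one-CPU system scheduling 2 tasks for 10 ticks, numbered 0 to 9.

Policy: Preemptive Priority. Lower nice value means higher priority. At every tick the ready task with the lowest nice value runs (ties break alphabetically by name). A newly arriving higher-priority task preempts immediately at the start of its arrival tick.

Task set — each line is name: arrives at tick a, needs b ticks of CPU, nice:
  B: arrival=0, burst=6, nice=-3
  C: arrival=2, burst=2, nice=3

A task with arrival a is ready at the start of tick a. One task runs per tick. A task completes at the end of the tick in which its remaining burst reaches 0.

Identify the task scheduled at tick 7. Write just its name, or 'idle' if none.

t=0: ready={B} → run B
t=1: ready={B} → run B
t=2: ready={B,C} → run B
t=3: ready={B,C} → run B
t=4: ready={B,C} → run B
t=5: ready={B,C} → run B
t=6: ready={C} → run C
t=7: ready={C} → run C
t=8: (idle)
t=9: (idle)

running at tick 7 = C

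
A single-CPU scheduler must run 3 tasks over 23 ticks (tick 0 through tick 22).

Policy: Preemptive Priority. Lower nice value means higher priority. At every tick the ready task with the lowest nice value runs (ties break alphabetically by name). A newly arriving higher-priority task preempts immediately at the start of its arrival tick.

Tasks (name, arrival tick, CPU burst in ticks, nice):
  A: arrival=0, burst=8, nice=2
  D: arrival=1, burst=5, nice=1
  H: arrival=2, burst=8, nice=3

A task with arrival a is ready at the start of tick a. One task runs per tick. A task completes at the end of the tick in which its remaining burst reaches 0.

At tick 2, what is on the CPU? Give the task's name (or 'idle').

t=0: ready={A} → run A
t=1: ready={A,D} → run D
t=2: ready={A,D,H} → run D
t=3: ready={A,D,H} → run D
t=4: ready={A,D,H} → run D
t=5: ready={A,D,H} → run D
t=6: ready={A,H} → run A
t=7: ready={A,H} → run A
t=8: ready={A,H} → run A
t=9: ready={A,H} → run A
t=10: ready={A,H} → run A
t=11: ready={A,H} → run A
t=12: ready={A,H} → run A
t=13: ready={H} → run H
t=14: ready={H} → run H
t=15: ready={H} → run H
t=16: ready={H} → run H
t=17: ready={H} → run H
t=18: ready={H} → run H
t=19: ready={H} → run H
t=20: ready={H} → run H
t=21: (idle)
t=22: (idle)

running at tick 2 = D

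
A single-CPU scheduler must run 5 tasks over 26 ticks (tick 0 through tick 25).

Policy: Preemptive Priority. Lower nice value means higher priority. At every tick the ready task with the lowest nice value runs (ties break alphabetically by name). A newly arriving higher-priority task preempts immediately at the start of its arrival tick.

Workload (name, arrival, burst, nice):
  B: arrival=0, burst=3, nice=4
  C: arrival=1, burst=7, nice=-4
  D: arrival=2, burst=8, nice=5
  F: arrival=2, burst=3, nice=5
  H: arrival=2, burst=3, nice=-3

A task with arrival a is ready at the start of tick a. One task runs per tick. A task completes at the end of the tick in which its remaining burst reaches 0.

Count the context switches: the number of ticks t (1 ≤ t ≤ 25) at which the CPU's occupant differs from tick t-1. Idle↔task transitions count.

context switches = 6

t=0: ready={B} → run B
t=1: ready={B,C} → run C
t=2: ready={B,C,D,F,H} → run C
t=3: ready={B,C,D,F,H} → run C
t=4: ready={B,C,D,F,H} → run C
t=5: ready={B,C,D,F,H} → run C
t=6: ready={B,C,D,F,H} → run C
t=7: ready={B,C,D,F,H} → run C
t=8: ready={B,D,F,H} → run H
t=9: ready={B,D,F,H} → run H
t=10: ready={B,D,F,H} → run H
t=11: ready={B,D,F} → run B
t=12: ready={B,D,F} → run B
t=13: ready={D,F} → run D
t=14: ready={D,F} → run D
t=15: ready={D,F} → run D
t=16: ready={D,F} → run D
t=17: ready={D,F} → run D
t=18: ready={D,F} → run D
t=19: ready={D,F} → run D
t=20: ready={D,F} → run D
t=21: ready={F} → run F
t=22: ready={F} → run F
t=23: ready={F} → run F
t=24: (idle)
t=25: (idle)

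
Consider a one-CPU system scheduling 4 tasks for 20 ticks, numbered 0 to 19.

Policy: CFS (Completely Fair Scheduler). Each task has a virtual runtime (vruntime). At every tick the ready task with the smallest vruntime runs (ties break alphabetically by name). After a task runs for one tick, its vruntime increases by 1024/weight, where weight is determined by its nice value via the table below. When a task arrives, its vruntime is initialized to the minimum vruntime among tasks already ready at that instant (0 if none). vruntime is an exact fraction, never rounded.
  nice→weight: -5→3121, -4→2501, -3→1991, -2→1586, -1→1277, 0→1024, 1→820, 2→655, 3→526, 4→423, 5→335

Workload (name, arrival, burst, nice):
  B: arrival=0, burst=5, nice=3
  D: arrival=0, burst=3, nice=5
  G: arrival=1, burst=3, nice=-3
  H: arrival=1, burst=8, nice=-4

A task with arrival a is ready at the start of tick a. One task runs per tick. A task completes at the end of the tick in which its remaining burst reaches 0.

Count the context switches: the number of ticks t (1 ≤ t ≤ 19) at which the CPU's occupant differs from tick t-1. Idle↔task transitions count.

t=0: vr[B=0 D=0] → run B
t=1: vr[B=512/263 D=0 G=0 H=0] → run D
t=2: vr[B=512/263 D=1024/335 G=0 H=0] → run G
t=3: vr[B=512/263 D=1024/335 G=1024/1991 H=0] → run H
t=4: vr[B=512/263 D=1024/335 G=1024/1991 H=1024/2501] → run H
t=5: vr[B=512/263 D=1024/335 G=1024/1991 H=2048/2501] → run G
t=6: vr[B=512/263 D=1024/335 G=2048/1991 H=2048/2501] → run H
t=7: vr[B=512/263 D=1024/335 G=2048/1991 H=3072/2501] → run G
t=8: vr[B=512/263 D=1024/335 H=3072/2501] → run H
t=9: vr[B=512/263 D=1024/335 H=4096/2501] → run H
t=10: vr[B=512/263 D=1024/335 H=5120/2501] → run B
t=11: vr[B=1024/263 D=1024/335 H=5120/2501] → run H
t=12: vr[B=1024/263 D=1024/335 H=6144/2501] → run H
t=13: vr[B=1024/263 D=1024/335 H=7168/2501] → run H
t=14: vr[B=1024/263 D=1024/335] → run D
t=15: vr[B=1024/263 D=2048/335] → run B
t=16: vr[B=1536/263 D=2048/335] → run B
t=17: vr[B=2048/263 D=2048/335] → run D
t=18: vr[B=2048/263] → run B
t=19: (idle)

context switches = 14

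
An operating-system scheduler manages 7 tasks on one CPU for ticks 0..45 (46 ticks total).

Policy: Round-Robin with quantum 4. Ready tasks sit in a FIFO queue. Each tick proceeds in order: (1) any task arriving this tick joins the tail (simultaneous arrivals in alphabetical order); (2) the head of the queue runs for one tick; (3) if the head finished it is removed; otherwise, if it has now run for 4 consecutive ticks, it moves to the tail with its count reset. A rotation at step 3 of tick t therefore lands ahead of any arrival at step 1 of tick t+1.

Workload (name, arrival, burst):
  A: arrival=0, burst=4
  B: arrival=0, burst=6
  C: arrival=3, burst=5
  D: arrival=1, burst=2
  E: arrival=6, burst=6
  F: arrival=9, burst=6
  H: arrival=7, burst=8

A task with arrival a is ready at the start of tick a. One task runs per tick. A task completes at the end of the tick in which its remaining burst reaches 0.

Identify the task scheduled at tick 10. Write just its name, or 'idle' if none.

t=0: queue=[A,B] q_used=0 → run A
t=1: queue=[A,B,D] q_used=1 → run A
t=2: queue=[A,B,D] q_used=2 → run A
t=3: queue=[A,B,D,C] q_used=3 → run A
t=4: queue=[B,D,C] q_used=0 → run B
t=5: queue=[B,D,C] q_used=1 → run B
t=6: queue=[B,D,C,E] q_used=2 → run B
t=7: queue=[B,D,C,E,H] q_used=3 → run B
t=8: queue=[D,C,E,H,B] q_used=0 → run D
t=9: queue=[D,C,E,H,B,F] q_used=1 → run D
t=10: queue=[C,E,H,B,F] q_used=0 → run C
t=11: queue=[C,E,H,B,F] q_used=1 → run C
t=12: queue=[C,E,H,B,F] q_used=2 → run C
t=13: queue=[C,E,H,B,F] q_used=3 → run C
t=14: queue=[E,H,B,F,C] q_used=0 → run E
t=15: queue=[E,H,B,F,C] q_used=1 → run E
t=16: queue=[E,H,B,F,C] q_used=2 → run E
t=17: queue=[E,H,B,F,C] q_used=3 → run E
t=18: queue=[H,B,F,C,E] q_used=0 → run H
t=19: queue=[H,B,F,C,E] q_used=1 → run H
t=20: queue=[H,B,F,C,E] q_used=2 → run H
t=21: queue=[H,B,F,C,E] q_used=3 → run H
t=22: queue=[B,F,C,E,H] q_used=0 → run B
t=23: queue=[B,F,C,E,H] q_used=1 → run B
t=24: queue=[F,C,E,H] q_used=0 → run F
t=25: queue=[F,C,E,H] q_used=1 → run F
t=26: queue=[F,C,E,H] q_used=2 → run F
t=27: queue=[F,C,E,H] q_used=3 → run F
t=28: queue=[C,E,H,F] q_used=0 → run C
t=29: queue=[E,H,F] q_used=0 → run E
t=30: queue=[E,H,F] q_used=1 → run E
t=31: queue=[H,F] q_used=0 → run H
t=32: queue=[H,F] q_used=1 → run H
t=33: queue=[H,F] q_used=2 → run H
t=34: queue=[H,F] q_used=3 → run H
t=35: queue=[F] q_used=0 → run F
t=36: queue=[F] q_used=1 → run F
t=37: (idle)
t=38: (idle)
t=39: (idle)
t=40: (idle)
t=41: (idle)
t=42: (idle)
t=43: (idle)
t=44: (idle)
t=45: (idle)

running at tick 10 = C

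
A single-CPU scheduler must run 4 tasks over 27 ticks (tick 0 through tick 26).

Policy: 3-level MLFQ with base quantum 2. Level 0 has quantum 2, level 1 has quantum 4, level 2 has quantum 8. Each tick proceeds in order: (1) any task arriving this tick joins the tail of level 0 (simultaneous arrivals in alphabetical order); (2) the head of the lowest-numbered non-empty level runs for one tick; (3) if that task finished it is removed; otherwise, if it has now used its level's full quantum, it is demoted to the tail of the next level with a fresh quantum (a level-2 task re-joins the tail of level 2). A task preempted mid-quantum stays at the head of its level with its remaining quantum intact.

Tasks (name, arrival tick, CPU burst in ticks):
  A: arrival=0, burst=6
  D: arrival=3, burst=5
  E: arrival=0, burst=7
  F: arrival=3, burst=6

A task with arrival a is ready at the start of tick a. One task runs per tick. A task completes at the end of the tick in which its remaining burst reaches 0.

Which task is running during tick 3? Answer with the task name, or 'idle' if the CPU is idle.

running at tick 3 = E

t=0: L0/L1/L2 = AE/-/- → run A
t=1: L0/L1/L2 = AE/-/- → run A
t=2: L0/L1/L2 = E/A/- → run E
t=3: L0/L1/L2 = EDF/A/- → run E
t=4: L0/L1/L2 = DF/AE/- → run D
t=5: L0/L1/L2 = DF/AE/- → run D
t=6: L0/L1/L2 = F/AED/- → run F
t=7: L0/L1/L2 = F/AED/- → run F
t=8: L0/L1/L2 = -/AEDF/- → run A
t=9: L0/L1/L2 = -/AEDF/- → run A
t=10: L0/L1/L2 = -/AEDF/- → run A
t=11: L0/L1/L2 = -/AEDF/- → run A
t=12: L0/L1/L2 = -/EDF/- → run E
t=13: L0/L1/L2 = -/EDF/- → run E
t=14: L0/L1/L2 = -/EDF/- → run E
t=15: L0/L1/L2 = -/EDF/- → run E
t=16: L0/L1/L2 = -/DF/E → run D
t=17: L0/L1/L2 = -/DF/E → run D
t=18: L0/L1/L2 = -/DF/E → run D
t=19: L0/L1/L2 = -/F/E → run F
t=20: L0/L1/L2 = -/F/E → run F
t=21: L0/L1/L2 = -/F/E → run F
t=22: L0/L1/L2 = -/F/E → run F
t=23: L0/L1/L2 = -/-/E → run E
t=24: (idle)
t=25: (idle)
t=26: (idle)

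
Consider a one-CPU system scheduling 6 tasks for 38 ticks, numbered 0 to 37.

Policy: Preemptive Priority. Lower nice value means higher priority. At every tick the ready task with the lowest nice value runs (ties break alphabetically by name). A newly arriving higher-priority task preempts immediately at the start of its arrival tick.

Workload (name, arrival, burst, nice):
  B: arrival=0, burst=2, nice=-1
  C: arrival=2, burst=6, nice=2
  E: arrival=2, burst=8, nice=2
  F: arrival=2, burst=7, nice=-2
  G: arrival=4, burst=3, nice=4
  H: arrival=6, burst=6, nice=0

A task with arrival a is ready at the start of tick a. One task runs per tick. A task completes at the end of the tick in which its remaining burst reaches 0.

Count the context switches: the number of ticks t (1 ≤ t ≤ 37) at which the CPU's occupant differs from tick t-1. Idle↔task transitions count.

t=0: ready={B} → run B
t=1: ready={B} → run B
t=2: ready={C,E,F} → run F
t=3: ready={C,E,F} → run F
t=4: ready={C,E,F,G} → run F
t=5: ready={C,E,F,G} → run F
t=6: ready={C,E,F,G,H} → run F
t=7: ready={C,E,F,G,H} → run F
t=8: ready={C,E,F,G,H} → run F
t=9: ready={C,E,G,H} → run H
t=10: ready={C,E,G,H} → run H
t=11: ready={C,E,G,H} → run H
t=12: ready={C,E,G,H} → run H
t=13: ready={C,E,G,H} → run H
t=14: ready={C,E,G,H} → run H
t=15: ready={C,E,G} → run C
t=16: ready={C,E,G} → run C
t=17: ready={C,E,G} → run C
t=18: ready={C,E,G} → run C
t=19: ready={C,E,G} → run C
t=20: ready={C,E,G} → run C
t=21: ready={E,G} → run E
t=22: ready={E,G} → run E
t=23: ready={E,G} → run E
t=24: ready={E,G} → run E
t=25: ready={E,G} → run E
t=26: ready={E,G} → run E
t=27: ready={E,G} → run E
t=28: ready={E,G} → run E
t=29: ready={G} → run G
t=30: ready={G} → run G
t=31: ready={G} → run G
t=32: (idle)
t=33: (idle)
t=34: (idle)
t=35: (idle)
t=36: (idle)
t=37: (idle)

context switches = 6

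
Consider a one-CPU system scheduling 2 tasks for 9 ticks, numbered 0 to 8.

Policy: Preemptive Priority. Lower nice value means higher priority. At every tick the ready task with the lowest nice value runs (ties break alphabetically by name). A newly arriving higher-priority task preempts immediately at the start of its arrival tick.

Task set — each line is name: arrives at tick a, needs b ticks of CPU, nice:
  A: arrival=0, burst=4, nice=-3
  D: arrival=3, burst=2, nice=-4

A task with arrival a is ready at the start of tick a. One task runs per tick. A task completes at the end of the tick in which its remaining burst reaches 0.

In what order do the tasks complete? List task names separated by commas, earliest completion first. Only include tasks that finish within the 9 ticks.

completion order = D, A

t=0: ready={A} → run A
t=1: ready={A} → run A
t=2: ready={A} → run A
t=3: ready={A,D} → run D
t=4: ready={A,D} → run D
t=5: ready={A} → run A
t=6: (idle)
t=7: (idle)
t=8: (idle)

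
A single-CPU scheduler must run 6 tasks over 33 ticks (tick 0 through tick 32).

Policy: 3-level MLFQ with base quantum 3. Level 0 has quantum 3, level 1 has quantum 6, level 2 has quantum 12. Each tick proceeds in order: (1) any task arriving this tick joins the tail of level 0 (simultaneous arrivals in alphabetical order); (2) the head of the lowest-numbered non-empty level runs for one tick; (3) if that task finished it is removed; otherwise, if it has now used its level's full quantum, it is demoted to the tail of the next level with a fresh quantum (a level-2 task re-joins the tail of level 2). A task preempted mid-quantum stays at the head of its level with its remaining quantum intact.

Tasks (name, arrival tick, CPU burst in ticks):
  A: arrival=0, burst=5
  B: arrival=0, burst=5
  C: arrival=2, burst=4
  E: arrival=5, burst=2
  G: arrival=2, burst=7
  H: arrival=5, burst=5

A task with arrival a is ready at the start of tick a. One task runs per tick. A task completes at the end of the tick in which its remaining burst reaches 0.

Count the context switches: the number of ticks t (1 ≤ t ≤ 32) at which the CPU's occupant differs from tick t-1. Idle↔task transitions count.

t=0: L0/L1/L2 = AB/-/- → run A
t=1: L0/L1/L2 = AB/-/- → run A
t=2: L0/L1/L2 = ABCG/-/- → run A
t=3: L0/L1/L2 = BCG/A/- → run B
t=4: L0/L1/L2 = BCG/A/- → run B
t=5: L0/L1/L2 = BCGEH/A/- → run B
t=6: L0/L1/L2 = CGEH/AB/- → run C
t=7: L0/L1/L2 = CGEH/AB/- → run C
t=8: L0/L1/L2 = CGEH/AB/- → run C
t=9: L0/L1/L2 = GEH/ABC/- → run G
t=10: L0/L1/L2 = GEH/ABC/- → run G
t=11: L0/L1/L2 = GEH/ABC/- → run G
t=12: L0/L1/L2 = EH/ABCG/- → run E
t=13: L0/L1/L2 = EH/ABCG/- → run E
t=14: L0/L1/L2 = H/ABCG/- → run H
t=15: L0/L1/L2 = H/ABCG/- → run H
t=16: L0/L1/L2 = H/ABCG/- → run H
t=17: L0/L1/L2 = -/ABCGH/- → run A
t=18: L0/L1/L2 = -/ABCGH/- → run A
t=19: L0/L1/L2 = -/BCGH/- → run B
t=20: L0/L1/L2 = -/BCGH/- → run B
t=21: L0/L1/L2 = -/CGH/- → run C
t=22: L0/L1/L2 = -/GH/- → run G
t=23: L0/L1/L2 = -/GH/- → run G
t=24: L0/L1/L2 = -/GH/- → run G
t=25: L0/L1/L2 = -/GH/- → run G
t=26: L0/L1/L2 = -/H/- → run H
t=27: L0/L1/L2 = -/H/- → run H
t=28: (idle)
t=29: (idle)
t=30: (idle)
t=31: (idle)
t=32: (idle)

context switches = 11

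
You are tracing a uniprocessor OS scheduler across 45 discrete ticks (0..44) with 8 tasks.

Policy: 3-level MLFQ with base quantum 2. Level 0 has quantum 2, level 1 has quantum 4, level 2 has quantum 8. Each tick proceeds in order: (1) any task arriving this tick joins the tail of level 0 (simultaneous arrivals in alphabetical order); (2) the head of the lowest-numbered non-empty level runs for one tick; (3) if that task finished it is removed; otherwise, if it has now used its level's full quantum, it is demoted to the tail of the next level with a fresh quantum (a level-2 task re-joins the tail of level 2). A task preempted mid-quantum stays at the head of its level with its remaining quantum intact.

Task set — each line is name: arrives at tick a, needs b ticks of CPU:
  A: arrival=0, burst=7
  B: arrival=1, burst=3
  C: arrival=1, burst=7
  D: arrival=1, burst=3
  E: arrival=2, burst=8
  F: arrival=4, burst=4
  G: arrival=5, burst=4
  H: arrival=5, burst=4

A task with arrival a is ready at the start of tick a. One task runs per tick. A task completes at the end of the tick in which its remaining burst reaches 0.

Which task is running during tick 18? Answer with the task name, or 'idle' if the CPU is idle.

t=0: L0/L1/L2 = A/-/- → run A
t=1: L0/L1/L2 = ABCD/-/- → run A
t=2: L0/L1/L2 = BCDE/A/- → run B
t=3: L0/L1/L2 = BCDE/A/- → run B
t=4: L0/L1/L2 = CDEF/AB/- → run C
t=5: L0/L1/L2 = CDEFGH/AB/- → run C
t=6: L0/L1/L2 = DEFGH/ABC/- → run D
t=7: L0/L1/L2 = DEFGH/ABC/- → run D
t=8: L0/L1/L2 = EFGH/ABCD/- → run E
t=9: L0/L1/L2 = EFGH/ABCD/- → run E
t=10: L0/L1/L2 = FGH/ABCDE/- → run F
t=11: L0/L1/L2 = FGH/ABCDE/- → run F
t=12: L0/L1/L2 = GH/ABCDEF/- → run G
t=13: L0/L1/L2 = GH/ABCDEF/- → run G
t=14: L0/L1/L2 = H/ABCDEFG/- → run H
t=15: L0/L1/L2 = H/ABCDEFG/- → run H
t=16: L0/L1/L2 = -/ABCDEFGH/- → run A
t=17: L0/L1/L2 = -/ABCDEFGH/- → run A
t=18: L0/L1/L2 = -/ABCDEFGH/- → run A
t=19: L0/L1/L2 = -/ABCDEFGH/- → run A
t=20: L0/L1/L2 = -/BCDEFGH/A → run B
t=21: L0/L1/L2 = -/CDEFGH/A → run C
t=22: L0/L1/L2 = -/CDEFGH/A → run C
t=23: L0/L1/L2 = -/CDEFGH/A → run C
t=24: L0/L1/L2 = -/CDEFGH/A → run C
t=25: L0/L1/L2 = -/DEFGH/AC → run D
t=26: L0/L1/L2 = -/EFGH/AC → run E
t=27: L0/L1/L2 = -/EFGH/AC → run E
t=28: L0/L1/L2 = -/EFGH/AC → run E
t=29: L0/L1/L2 = -/EFGH/AC → run E
t=30: L0/L1/L2 = -/FGH/ACE → run F
t=31: L0/L1/L2 = -/FGH/ACE → run F
t=32: L0/L1/L2 = -/GH/ACE → run G
t=33: L0/L1/L2 = -/GH/ACE → run G
t=34: L0/L1/L2 = -/H/ACE → run H
t=35: L0/L1/L2 = -/H/ACE → run H
t=36: L0/L1/L2 = -/-/ACE → run A
t=37: L0/L1/L2 = -/-/CE → run C
t=38: L0/L1/L2 = -/-/E → run E
t=39: L0/L1/L2 = -/-/E → run E
t=40: (idle)
t=41: (idle)
t=42: (idle)
t=43: (idle)
t=44: (idle)

running at tick 18 = A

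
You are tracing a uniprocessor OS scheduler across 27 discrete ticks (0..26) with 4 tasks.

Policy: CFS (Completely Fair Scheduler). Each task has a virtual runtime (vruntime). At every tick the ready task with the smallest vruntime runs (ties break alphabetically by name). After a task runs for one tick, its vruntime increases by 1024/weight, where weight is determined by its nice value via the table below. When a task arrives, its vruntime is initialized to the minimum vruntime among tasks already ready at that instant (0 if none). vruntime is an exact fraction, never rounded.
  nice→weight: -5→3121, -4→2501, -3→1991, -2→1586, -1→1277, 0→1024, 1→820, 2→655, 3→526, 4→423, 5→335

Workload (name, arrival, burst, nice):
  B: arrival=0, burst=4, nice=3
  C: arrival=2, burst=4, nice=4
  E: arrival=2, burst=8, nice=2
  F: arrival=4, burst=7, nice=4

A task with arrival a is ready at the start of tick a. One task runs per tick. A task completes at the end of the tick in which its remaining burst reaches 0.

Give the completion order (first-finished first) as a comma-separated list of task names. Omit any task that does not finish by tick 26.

t=0: vr[B=0] → run B
t=1: vr[B=512/263] → run B
t=2: vr[B=1024/263 C=1024/263 E=1024/263] → run B
t=3: vr[B=1536/263 C=1024/263 E=1024/263] → run C
t=4: vr[B=1536/263 C=702464/111249 E=1024/263 F=1024/263] → run E
t=5: vr[B=1536/263 C=702464/111249 E=940032/172265 F=1024/263] → run F
t=6: vr[B=1536/263 C=702464/111249 E=940032/172265 F=702464/111249] → run E
t=7: vr[B=1536/263 C=702464/111249 E=1209344/172265 F=702464/111249] → run B
t=8: vr[C=702464/111249 E=1209344/172265 F=702464/111249] → run C
t=9: vr[C=971776/111249 E=1209344/172265 F=702464/111249] → run F
t=10: vr[C=971776/111249 E=1209344/172265 F=971776/111249] → run E
t=11: vr[C=971776/111249 E=1478656/172265 F=971776/111249] → run E
t=12: vr[C=971776/111249 E=1747968/172265 F=971776/111249] → run C
t=13: vr[C=413696/37083 E=1747968/172265 F=971776/111249] → run F
t=14: vr[C=413696/37083 E=1747968/172265 F=413696/37083] → run E
t=15: vr[C=413696/37083 E=403456/34453 F=413696/37083] → run C
t=16: vr[E=403456/34453 F=413696/37083] → run F
t=17: vr[E=403456/34453 F=1510400/111249] → run E
t=18: vr[E=2286592/172265 F=1510400/111249] → run E
t=19: vr[E=2555904/172265 F=1510400/111249] → run F
t=20: vr[E=2555904/172265 F=1779712/111249] → run E
t=21: vr[F=1779712/111249] → run F
t=22: vr[F=683008/37083] → run F
t=23: (idle)
t=24: (idle)
t=25: (idle)
t=26: (idle)

completion order = B, C, E, F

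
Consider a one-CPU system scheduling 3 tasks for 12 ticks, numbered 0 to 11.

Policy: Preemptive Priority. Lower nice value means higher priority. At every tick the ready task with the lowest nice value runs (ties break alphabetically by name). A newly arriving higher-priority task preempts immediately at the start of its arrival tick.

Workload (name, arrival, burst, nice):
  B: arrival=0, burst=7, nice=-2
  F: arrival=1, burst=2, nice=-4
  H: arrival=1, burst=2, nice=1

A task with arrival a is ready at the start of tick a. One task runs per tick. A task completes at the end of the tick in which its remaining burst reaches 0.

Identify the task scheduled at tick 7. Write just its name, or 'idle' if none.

running at tick 7 = B

t=0: ready={B} → run B
t=1: ready={B,F,H} → run F
t=2: ready={B,F,H} → run F
t=3: ready={B,H} → run B
t=4: ready={B,H} → run B
t=5: ready={B,H} → run B
t=6: ready={B,H} → run B
t=7: ready={B,H} → run B
t=8: ready={B,H} → run B
t=9: ready={H} → run H
t=10: ready={H} → run H
t=11: (idle)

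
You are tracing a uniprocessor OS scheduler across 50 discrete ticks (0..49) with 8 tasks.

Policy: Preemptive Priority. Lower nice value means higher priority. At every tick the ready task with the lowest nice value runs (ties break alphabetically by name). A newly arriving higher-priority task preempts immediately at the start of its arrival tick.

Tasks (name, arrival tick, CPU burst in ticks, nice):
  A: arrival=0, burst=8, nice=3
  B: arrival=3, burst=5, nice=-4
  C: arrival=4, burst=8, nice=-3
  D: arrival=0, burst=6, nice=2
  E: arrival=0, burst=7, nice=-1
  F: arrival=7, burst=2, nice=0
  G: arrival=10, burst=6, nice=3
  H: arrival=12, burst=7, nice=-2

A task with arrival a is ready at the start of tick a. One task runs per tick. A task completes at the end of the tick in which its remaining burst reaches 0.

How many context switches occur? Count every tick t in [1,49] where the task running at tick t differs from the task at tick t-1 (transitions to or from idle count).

t=0: ready={A,D,E} → run E
t=1: ready={A,D,E} → run E
t=2: ready={A,D,E} → run E
t=3: ready={A,B,D,E} → run B
t=4: ready={A,B,C,D,E} → run B
t=5: ready={A,B,C,D,E} → run B
t=6: ready={A,B,C,D,E} → run B
t=7: ready={A,B,C,D,E,F} → run B
t=8: ready={A,C,D,E,F} → run C
t=9: ready={A,C,D,E,F} → run C
t=10: ready={A,C,D,E,F,G} → run C
t=11: ready={A,C,D,E,F,G} → run C
t=12: ready={A,C,D,E,F,G,H} → run C
t=13: ready={A,C,D,E,F,G,H} → run C
t=14: ready={A,C,D,E,F,G,H} → run C
t=15: ready={A,C,D,E,F,G,H} → run C
t=16: ready={A,D,E,F,G,H} → run H
t=17: ready={A,D,E,F,G,H} → run H
t=18: ready={A,D,E,F,G,H} → run H
t=19: ready={A,D,E,F,G,H} → run H
t=20: ready={A,D,E,F,G,H} → run H
t=21: ready={A,D,E,F,G,H} → run H
t=22: ready={A,D,E,F,G,H} → run H
t=23: ready={A,D,E,F,G} → run E
t=24: ready={A,D,E,F,G} → run E
t=25: ready={A,D,E,F,G} → run E
t=26: ready={A,D,E,F,G} → run E
t=27: ready={A,D,F,G} → run F
t=28: ready={A,D,F,G} → run F
t=29: ready={A,D,G} → run D
t=30: ready={A,D,G} → run D
t=31: ready={A,D,G} → run D
t=32: ready={A,D,G} → run D
t=33: ready={A,D,G} → run D
t=34: ready={A,D,G} → run D
t=35: ready={A,G} → run A
t=36: ready={A,G} → run A
t=37: ready={A,G} → run A
t=38: ready={A,G} → run A
t=39: ready={A,G} → run A
t=40: ready={A,G} → run A
t=41: ready={A,G} → run A
t=42: ready={A,G} → run A
t=43: ready={G} → run G
t=44: ready={G} → run G
t=45: ready={G} → run G
t=46: ready={G} → run G
t=47: ready={G} → run G
t=48: ready={G} → run G
t=49: (idle)

context switches = 9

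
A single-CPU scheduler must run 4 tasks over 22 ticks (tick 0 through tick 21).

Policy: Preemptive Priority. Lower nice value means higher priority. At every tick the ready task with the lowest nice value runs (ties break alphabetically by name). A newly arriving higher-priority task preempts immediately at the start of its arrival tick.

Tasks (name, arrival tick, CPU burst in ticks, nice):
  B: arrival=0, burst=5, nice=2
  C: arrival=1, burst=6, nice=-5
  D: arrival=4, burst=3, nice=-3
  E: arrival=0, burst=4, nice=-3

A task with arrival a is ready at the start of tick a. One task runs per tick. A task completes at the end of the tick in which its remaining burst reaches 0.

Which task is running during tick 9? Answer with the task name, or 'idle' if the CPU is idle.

t=0: ready={B,E} → run E
t=1: ready={B,C,E} → run C
t=2: ready={B,C,E} → run C
t=3: ready={B,C,E} → run C
t=4: ready={B,C,D,E} → run C
t=5: ready={B,C,D,E} → run C
t=6: ready={B,C,D,E} → run C
t=7: ready={B,D,E} → run D
t=8: ready={B,D,E} → run D
t=9: ready={B,D,E} → run D
t=10: ready={B,E} → run E
t=11: ready={B,E} → run E
t=12: ready={B,E} → run E
t=13: ready={B} → run B
t=14: ready={B} → run B
t=15: ready={B} → run B
t=16: ready={B} → run B
t=17: ready={B} → run B
t=18: (idle)
t=19: (idle)
t=20: (idle)
t=21: (idle)

running at tick 9 = D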